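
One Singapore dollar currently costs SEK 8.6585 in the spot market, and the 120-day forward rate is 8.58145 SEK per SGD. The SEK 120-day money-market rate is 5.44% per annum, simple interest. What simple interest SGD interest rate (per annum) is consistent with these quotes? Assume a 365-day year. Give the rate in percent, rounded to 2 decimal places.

T = 120/365 years.
F/S = 8.58145/8.6585 = 0.9911012 = (growth of SEK) / (growth of SGD).
The SEK side grows by 1 + 0.0544×120/365 = 1.0178849.
Hence g_SGD = 1.0270242.
(1.0270242 − 1)/T = 0.082199, i.e. 8.22%.

8.22%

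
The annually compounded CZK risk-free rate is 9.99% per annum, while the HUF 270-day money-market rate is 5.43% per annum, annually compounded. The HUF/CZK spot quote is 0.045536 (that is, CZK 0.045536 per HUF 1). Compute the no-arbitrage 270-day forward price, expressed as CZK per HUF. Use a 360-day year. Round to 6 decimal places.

0.047005

T = 270/360 years.
CZK accumulates by (1 + 0.0999)^(270/360) = 1.0740263.
HUF accumulates by (1 + 0.0543)^(270/360) = 1.0404546.
So F = 0.045536 × 1.0740263 / 1.0404546 = 0.04700528 (CZK/HUF).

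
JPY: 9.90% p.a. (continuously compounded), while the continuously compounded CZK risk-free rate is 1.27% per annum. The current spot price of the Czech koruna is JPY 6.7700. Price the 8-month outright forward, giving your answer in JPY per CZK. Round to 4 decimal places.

T = 8/12 years.
JPY accumulates by e^(0.0990×8/12) = 1.0682267.
CZK accumulates by e^(0.0127×8/12) = 1.0085026.
So F = 6.77 × 1.0682267 / 1.0085026 = 7.170923 (JPY/CZK).

7.1709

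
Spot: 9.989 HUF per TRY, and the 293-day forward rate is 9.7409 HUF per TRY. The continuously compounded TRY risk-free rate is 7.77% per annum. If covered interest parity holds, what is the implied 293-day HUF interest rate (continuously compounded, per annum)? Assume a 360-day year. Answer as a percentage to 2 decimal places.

T = 293/360 years.
CIP gives F = S · g_HUF/g_TRY, so g_HUF/g_TRY = 9.7409/9.989 = 0.9751627.
TRY growth factor: e^(0.0777×293/360) = 1.0652816.
That pins the HUF growth at 1.0388229.
r = ln(1.0388229)/(293/360) = 0.046798 → 4.68%.

4.68%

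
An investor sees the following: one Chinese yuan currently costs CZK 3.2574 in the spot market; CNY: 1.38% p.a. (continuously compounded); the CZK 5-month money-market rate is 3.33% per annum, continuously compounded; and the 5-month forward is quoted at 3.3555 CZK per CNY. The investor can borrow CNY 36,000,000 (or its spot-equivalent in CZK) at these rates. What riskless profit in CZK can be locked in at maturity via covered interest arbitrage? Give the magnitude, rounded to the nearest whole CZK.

T = 5/12 years.
Route A — deposit CNY, sell forward: 36,000,000 × 1.00576656298 × 3.3555 = CZK 121,494,589.27.
Route B — convert at spot, deposit CZK: 36,000,000 × 3.2574 × 1.01397170455 = CZK 118,904,811.49.
The quoted forward overvalues CNY, so borrow CZK, buy CNY at spot, deposit the CNY at 1.38%, and sell the proceeds forward at 3.3555.
The gap between the two covered legs is CZK 2,589,778.

CZK 2,589,778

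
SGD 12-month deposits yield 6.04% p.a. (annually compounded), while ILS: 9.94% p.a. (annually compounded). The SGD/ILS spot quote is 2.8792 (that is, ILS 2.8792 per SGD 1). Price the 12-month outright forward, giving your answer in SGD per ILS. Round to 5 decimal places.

T = 1 year.
Growth of 1 ILS over T: (1 + 0.0994)^1 = 1.099400.
SGD growth factor: (1 + 0.0604)^1 = 1.060400.
So F = 2.8792 × 1.099400 / 1.060400 = 2.985093 (ILS/SGD).
Invert for SGD per ILS: 1 / 2.985093 = 0.33500.

0.33500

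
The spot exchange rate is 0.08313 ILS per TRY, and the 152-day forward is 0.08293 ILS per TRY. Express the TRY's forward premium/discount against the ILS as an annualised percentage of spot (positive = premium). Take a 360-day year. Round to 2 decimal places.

-0.57%

T = 152/360 years.
Period premium: (0.08293 − 0.08313)/0.08313 = -0.0024059.
×(1/T) gives -0.57% p.a.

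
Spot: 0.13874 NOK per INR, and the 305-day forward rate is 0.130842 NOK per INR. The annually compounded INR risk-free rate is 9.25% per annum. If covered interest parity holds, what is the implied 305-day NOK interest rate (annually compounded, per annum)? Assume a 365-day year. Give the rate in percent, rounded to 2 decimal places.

T = 305/365 years.
F/S = 0.130842/0.13874 = 0.9430734 = (growth of NOK) / (growth of INR).
INR growth factor: (1 + 0.0925)^(305/365) = 1.076727.
Hence g_NOK = 1.0154326.
Annualise: 1.0154326^(365/305) − 1 = 0.018496 = 1.85%.

1.85%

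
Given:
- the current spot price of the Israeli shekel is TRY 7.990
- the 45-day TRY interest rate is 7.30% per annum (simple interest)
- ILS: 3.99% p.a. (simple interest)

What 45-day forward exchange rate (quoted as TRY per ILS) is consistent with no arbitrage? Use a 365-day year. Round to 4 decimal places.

8.0224

T = 45/365 years.
Growth of 1 TRY over T: 1 + 0.0730×45/365 = 1.009000.
Growth of 1 ILS over T: 1 + 0.0399×45/365 = 1.0049192.
Forward (TRY per ILS) = 7.99 × 1.009000 / 1.0049192 = 8.022446.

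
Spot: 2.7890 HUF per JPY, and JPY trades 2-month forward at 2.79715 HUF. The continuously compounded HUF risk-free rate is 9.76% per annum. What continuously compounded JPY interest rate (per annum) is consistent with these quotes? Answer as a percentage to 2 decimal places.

T = 2/12 years.
F/S = 2.79715/2.789 = 1.0029222 = (growth of HUF) / (growth of JPY).
HUF growth factor: e^(0.0976×2/12) = 1.0163997.
So the JPY growth factor = 1.0134382.
Take logs: ln 1.0134382 / (2/12) = 0.080092, so 8.01%.

8.01%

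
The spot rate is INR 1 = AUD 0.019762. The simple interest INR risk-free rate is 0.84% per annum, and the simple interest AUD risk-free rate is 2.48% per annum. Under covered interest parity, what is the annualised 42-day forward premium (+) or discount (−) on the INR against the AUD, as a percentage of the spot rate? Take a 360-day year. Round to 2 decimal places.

+1.64%

T = 42/360 years.
F = S · g_AUD/g_INR = 0.019762 × 1.0028933/1.000980 = 0.019799774.
Annualised premium = (F − S)/S × (1/T) = (0.019799774 − 0.019762)/0.019762 ÷ (42/360) = 1.64%.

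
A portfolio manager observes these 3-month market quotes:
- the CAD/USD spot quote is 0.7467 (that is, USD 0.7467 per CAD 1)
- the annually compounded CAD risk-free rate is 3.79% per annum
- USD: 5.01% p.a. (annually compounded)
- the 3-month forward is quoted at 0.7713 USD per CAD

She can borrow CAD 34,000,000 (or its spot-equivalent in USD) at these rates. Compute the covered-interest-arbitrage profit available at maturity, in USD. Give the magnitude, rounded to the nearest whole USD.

T = 3/12 years.
Route A — deposit CAD, sell forward: 34,000,000 × 1.0093432383 × 0.7713 = USD 26,469,218.95.
Route B — convert at spot, deposit USD: 34,000,000 × 0.7467 × 1.0122963353 = USD 25,699,976.90.
The quoted forward overvalues CAD, so borrow USD, buy CAD at spot, deposit the CAD at 3.79%, and sell the proceeds forward at 0.7713.
Arbitrage profit = |26,469,218.95 − 25,699,976.90| = USD 769,242.

USD 769,242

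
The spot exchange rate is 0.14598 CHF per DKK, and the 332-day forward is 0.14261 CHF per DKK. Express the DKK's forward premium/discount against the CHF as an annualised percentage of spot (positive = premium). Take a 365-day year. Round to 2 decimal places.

-2.54%

T = 332/365 years.
Period premium: (0.14261 − 0.14598)/0.14598 = -0.0230854.
×(1/T) gives -2.54% p.a.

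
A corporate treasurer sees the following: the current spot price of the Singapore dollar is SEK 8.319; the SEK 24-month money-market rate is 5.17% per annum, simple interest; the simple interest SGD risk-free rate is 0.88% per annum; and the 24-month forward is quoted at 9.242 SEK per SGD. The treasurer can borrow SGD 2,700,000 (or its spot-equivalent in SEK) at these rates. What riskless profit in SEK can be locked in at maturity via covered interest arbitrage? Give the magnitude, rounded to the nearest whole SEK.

T = 2 years.
Keep in SGD, deliver into the forward: 2,700,000·1.017600·9.242 = SEK 25,392,579.84.
Swap to SEK now, deposit: 2,700,000·8.319·1.103400 = SEK 24,783,798.42.
The quoted forward overvalues SGD, so borrow SEK, buy SGD at spot, deposit the SGD at 0.88%, and sell the proceeds forward at 9.242.
Arbitrage profit = |25,392,579.84 − 24,783,798.42| = SEK 608,781.

SEK 608,781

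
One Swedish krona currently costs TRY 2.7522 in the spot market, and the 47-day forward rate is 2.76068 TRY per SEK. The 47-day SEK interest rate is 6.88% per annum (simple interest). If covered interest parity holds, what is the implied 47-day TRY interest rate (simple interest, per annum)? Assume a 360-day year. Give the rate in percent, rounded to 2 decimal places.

T = 47/360 years.
CIP gives F = S · g_TRY/g_SEK, so g_TRY/g_SEK = 2.76068/2.7522 = 1.0030812.
The SEK side grows by 1 + 0.0688×47/360 = 1.0089822.
That pins the TRY growth at 1.0120911.
(1.0120911 − 1)/T = 0.092613, i.e. 9.26%.

9.26%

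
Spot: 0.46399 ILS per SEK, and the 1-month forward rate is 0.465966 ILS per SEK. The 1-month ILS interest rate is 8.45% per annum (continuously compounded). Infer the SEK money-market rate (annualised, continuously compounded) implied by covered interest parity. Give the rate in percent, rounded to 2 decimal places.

3.35%

T = 1/12 years.
By CIP, F/S equals the ILS-to-SEK growth ratio: 0.465966/0.46399 = 1.0042587.
The ILS side grows by e^(0.0845×1/12) = 1.0070665.
So the SEK growth factor = 1.0027959.
Take logs: ln 1.0027959 / (1/12) = 0.033504, so 3.35%.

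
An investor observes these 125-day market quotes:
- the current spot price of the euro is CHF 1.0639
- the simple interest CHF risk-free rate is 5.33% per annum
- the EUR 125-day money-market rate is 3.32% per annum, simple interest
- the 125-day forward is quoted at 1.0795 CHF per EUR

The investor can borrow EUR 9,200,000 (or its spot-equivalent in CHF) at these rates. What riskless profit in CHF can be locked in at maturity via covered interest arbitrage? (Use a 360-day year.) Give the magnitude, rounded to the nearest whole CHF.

CHF 76,863

T = 125/360 years.
Route A — deposit EUR, sell forward: 9,200,000 × 1.011527778 × 1.0795 = CHF 10,045,886.97.
Route B — convert at spot, deposit CHF: 9,200,000 × 1.0639 × 1.018506944 = CHF 9,969,023.75.
The quoted forward overvalues EUR, so borrow CHF, buy EUR at spot, deposit the EUR at 3.32%, and sell the proceeds forward at 1.0795.
Profit = 10,045,886.97 − 9,969,023.75 = CHF 76,863.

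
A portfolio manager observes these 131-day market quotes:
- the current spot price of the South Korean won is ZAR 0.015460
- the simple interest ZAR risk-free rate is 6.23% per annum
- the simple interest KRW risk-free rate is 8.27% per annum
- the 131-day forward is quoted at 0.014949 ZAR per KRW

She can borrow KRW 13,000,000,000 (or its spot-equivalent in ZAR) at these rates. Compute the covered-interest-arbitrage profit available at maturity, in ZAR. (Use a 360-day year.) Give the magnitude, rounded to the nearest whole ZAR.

T = 131/360 years.
Invest the KRW and cover forward: 13,000,000,000 × 1.03009361111 × 0.014949 = ZAR 200,185,302.10.
Convert at spot and invest in ZAR: 13,000,000,000 × 0.015460 × 1.02267027778 = ZAR 205,536,272.43.
The quoted forward undervalues KRW, so borrow KRW, convert to ZAR at spot, deposit the ZAR at 6.23%, and buy KRW forward at 0.014949 to cover the loan.
The gap between the two covered legs is ZAR 5,350,970.

ZAR 5,350,970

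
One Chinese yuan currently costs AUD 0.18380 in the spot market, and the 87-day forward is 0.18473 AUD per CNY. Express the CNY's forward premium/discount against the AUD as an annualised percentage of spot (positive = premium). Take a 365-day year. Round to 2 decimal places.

+2.12%

T = 87/365 years.
Period premium: (0.18473 − 0.1838)/0.1838 = 0.0050598.
Annualise by dividing by T: 0.0050598 / (87/365) = 0.021228 → 2.12%.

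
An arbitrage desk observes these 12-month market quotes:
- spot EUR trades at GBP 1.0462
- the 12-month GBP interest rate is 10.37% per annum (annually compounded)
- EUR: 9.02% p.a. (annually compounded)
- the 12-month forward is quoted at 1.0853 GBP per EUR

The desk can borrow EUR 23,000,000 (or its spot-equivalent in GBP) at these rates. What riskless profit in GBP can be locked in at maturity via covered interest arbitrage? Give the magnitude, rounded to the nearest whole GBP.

GBP 655,572

T = 1 year.
Keep in EUR, deliver into the forward: 23,000,000·1.090200·1.0853 = GBP 27,213,463.38.
Swap to GBP now, deposit: 23,000,000·1.0462·1.103700 = GBP 26,557,891.62.
The quoted forward overvalues EUR, so borrow GBP, buy EUR at spot, deposit the EUR at 9.02%, and sell the proceeds forward at 1.0853.
Arbitrage profit = |27,213,463.38 − 26,557,891.62| = GBP 655,572.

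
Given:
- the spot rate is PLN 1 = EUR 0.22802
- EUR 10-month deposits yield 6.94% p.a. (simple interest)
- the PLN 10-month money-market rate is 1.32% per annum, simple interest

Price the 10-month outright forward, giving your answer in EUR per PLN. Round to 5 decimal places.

T = 10/12 years.
EUR growth factor: 1 + 0.0694×10/12 = 1.0578333.
PLN growth factor: 1 + 0.0132×10/12 = 1.011000.
Forward (EUR per PLN) = 0.22802 × 1.0578333 / 1.011000 = 0.2385827.

0.23858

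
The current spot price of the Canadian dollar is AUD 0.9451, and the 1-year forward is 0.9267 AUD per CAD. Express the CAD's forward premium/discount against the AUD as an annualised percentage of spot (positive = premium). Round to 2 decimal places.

-1.95%

T = 1 year.
(F − S)/S = (0.9267 − 0.9451)/0.9451 = -0.0194688.
×(1/T) gives -1.95% p.a.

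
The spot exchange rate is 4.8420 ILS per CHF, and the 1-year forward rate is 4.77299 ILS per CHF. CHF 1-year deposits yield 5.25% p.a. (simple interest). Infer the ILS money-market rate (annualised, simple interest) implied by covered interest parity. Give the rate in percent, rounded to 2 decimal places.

3.75%

T = 1 year.
By CIP, F/S equals the ILS-to-CHF growth ratio: 4.77299/4.842 = 0.9857476.
The CHF side grows by 1 + 0.0525×1 = 1.052500.
That pins the ILS growth at 1.0374993.
r = (1.0374993 − 1)/1 = 0.037499 → 3.75%.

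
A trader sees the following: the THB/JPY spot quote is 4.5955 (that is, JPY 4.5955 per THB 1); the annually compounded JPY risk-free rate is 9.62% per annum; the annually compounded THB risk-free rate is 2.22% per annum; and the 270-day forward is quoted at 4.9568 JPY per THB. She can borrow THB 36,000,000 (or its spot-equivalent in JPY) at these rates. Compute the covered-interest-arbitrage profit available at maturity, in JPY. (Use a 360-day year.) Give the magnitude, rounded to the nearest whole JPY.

T = 270/360 years.
Route A — deposit THB, sell forward: 36,000,000 × 1.01660421837 × 4.9568 = JPY 181,407,736.43.
Route B — convert at spot, deposit JPY: 36,000,000 × 4.5955 × 1.07131540105 = JPY 177,236,277.32.
The quoted forward overvalues THB, so borrow JPY, buy THB at spot, deposit the THB at 2.22%, and sell the proceeds forward at 4.9568.
Profit = 181,407,736.43 − 177,236,277.32 = JPY 4,171,459.

JPY 4,171,459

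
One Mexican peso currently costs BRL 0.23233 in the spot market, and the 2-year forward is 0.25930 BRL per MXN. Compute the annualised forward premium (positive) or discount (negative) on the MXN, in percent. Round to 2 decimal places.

+5.80%

T = 2 years.
(F − S)/S = (0.25930 − 0.23233)/0.23233 = 0.1160849.
Per annum: 0.1160849 / 2 = 0.058042 = 5.80%.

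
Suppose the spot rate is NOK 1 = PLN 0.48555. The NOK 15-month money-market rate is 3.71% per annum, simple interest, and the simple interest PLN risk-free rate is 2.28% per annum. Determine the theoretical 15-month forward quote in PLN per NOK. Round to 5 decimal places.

T = 15/12 years.
PLN growth factor: 1 + 0.0228×15/12 = 1.028500.
NOK accumulates by 1 + 0.0371×15/12 = 1.046375.
Forward (PLN per NOK) = 0.48555 × 1.028500 / 1.046375 = 0.4772555.

0.47726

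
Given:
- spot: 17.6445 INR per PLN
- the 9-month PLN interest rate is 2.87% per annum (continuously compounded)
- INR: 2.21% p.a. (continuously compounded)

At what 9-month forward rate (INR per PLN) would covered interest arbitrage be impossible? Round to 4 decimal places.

17.5574

T = 9/12 years.
Growth of 1 INR over T: e^(0.0221×9/12) = 1.01671313.
Growth of 1 PLN over T: e^(0.0287×9/12) = 1.02175833.
CIP: F = S · (grow INR)/(grow PLN) = 17.6445 × 1.01671313/1.02175833 = 17.557376 INR per PLN.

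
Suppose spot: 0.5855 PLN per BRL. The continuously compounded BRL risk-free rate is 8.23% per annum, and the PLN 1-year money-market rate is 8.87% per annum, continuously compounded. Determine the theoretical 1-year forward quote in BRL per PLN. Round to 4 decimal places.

T = 1 year.
PLN accumulates by e^(0.0887×1) = 1.0927528.
BRL accumulates by e^(0.0823×1) = 1.0857815.
So F = 0.5855 × 1.0927528 / 1.0857815 = 0.5892592 (PLN/BRL).
Invert for BRL per PLN: 1 / 0.5892592 = 1.6970.

1.6970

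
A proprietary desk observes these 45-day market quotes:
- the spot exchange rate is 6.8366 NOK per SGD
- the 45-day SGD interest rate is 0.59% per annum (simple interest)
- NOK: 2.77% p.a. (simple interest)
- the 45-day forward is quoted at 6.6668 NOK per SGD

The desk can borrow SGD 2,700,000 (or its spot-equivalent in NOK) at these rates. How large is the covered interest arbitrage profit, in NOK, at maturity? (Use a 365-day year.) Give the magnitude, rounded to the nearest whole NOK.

NOK 508,405

T = 45/365 years.
Route A — deposit SGD, sell forward: 2,700,000 × 1.0007273973 × 6.6668 = NOK 18,013,453.41.
Route B — convert at spot, deposit NOK: 2,700,000 × 6.8366 × 1.0034150685 = NOK 18,521,858.13.
The quoted forward undervalues SGD, so borrow SGD, convert to NOK at spot, deposit the NOK at 2.77%, and buy SGD forward at 6.6668 to cover the loan.
Arbitrage profit = |18,013,453.41 − 18,521,858.13| = NOK 508,405.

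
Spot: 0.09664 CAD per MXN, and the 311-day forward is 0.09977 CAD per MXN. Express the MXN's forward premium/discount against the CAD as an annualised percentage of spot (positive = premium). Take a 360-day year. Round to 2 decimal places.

+3.75%

T = 311/360 years.
Period premium: (0.09977 − 0.09664)/0.09664 = 0.0323882.
Per annum: 0.0323882 / (311/360) = 0.037491 = 3.75%.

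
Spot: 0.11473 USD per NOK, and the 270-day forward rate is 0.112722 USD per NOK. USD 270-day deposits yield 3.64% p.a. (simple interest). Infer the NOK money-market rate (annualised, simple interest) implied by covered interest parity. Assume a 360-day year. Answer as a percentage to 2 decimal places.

6.08%

T = 270/360 years.
By CIP, F/S equals the USD-to-NOK growth ratio: 0.112722/0.11473 = 0.9824980.
USD growth factor: 1 + 0.0364×270/360 = 1.027300.
So the NOK growth factor = 1.0456001.
(1.0456001 − 1)/T = 0.060800, i.e. 6.08%.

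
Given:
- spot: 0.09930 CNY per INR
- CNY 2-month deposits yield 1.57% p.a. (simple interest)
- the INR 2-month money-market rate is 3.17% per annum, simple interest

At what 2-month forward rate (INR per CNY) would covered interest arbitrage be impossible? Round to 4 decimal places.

T = 2/12 years.
Growth of 1 CNY over T: 1 + 0.0157×2/12 = 1.00261667.
INR accumulates by 1 + 0.0317×2/12 = 1.00528333.
Forward (CNY per INR) = 0.0993 × 1.00261667 / 1.00528333 = 0.099036592.
Invert for INR per CNY: 1 / 0.099036592 = 10.0973.

10.0973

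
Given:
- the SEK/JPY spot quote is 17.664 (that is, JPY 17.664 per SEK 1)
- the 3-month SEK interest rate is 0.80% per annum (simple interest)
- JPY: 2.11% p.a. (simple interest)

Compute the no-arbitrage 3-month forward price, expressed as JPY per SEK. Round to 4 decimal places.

T = 3/12 years.
JPY growth factor: 1 + 0.0211×3/12 = 1.005275.
Growth of 1 SEK over T: 1 + 0.0080×3/12 = 1.002000.
So F = 17.664 × 1.005275 / 1.002000 = 17.721734 (JPY/SEK).

17.7217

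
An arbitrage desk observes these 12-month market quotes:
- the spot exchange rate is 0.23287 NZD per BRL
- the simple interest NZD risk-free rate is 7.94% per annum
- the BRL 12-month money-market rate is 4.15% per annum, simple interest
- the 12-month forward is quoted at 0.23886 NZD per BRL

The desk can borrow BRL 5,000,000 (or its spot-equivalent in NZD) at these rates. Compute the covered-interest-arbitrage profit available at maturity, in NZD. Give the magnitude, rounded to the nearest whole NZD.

NZD 12,936

T = 1 year.
Invest the BRL and cover forward: 5,000,000 × 1.041500 × 0.23886 = NZD 1,243,863.45.
Convert at spot and invest in NZD: 5,000,000 × 0.23287 × 1.079400 = NZD 1,256,799.39.
The quoted forward undervalues BRL, so borrow BRL, convert to NZD at spot, deposit the NZD at 7.94%, and buy BRL forward at 0.23886 to cover the loan.
The gap between the two covered legs is NZD 12,936.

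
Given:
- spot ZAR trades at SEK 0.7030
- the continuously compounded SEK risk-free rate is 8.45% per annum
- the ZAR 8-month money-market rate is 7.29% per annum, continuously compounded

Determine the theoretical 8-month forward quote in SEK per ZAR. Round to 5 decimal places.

0.70846

T = 8/12 years.
SEK accumulates by e^(0.0845×8/12) = 1.0579503.
Growth of 1 ZAR over T: e^(0.0729×8/12) = 1.0498003.
Forward (SEK per ZAR) = 0.703 × 1.0579503 / 1.0498003 = 0.7084577.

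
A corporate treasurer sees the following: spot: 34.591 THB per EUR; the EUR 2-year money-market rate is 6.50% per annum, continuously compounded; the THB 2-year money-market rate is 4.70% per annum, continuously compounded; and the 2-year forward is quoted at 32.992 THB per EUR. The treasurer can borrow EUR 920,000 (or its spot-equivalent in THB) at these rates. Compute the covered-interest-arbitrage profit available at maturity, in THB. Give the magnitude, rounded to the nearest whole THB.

THB 393,810

T = 2 years.
Invest the EUR and cover forward: 920,000 × 1.1388283833 × 32.992 = THB 34,566,447.94.
Convert at spot and invest in THB: 920,000 × 34.591 × 1.0985597459 = THB 34,960,257.76.
The quoted forward undervalues EUR, so borrow EUR, convert to THB at spot, deposit the THB at 4.70%, and buy EUR forward at 32.992 to cover the loan.
The gap between the two covered legs is THB 393,810.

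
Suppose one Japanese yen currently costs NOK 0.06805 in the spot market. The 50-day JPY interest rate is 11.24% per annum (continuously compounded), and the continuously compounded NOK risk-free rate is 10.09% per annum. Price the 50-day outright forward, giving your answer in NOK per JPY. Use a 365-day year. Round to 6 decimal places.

T = 50/365 years.
NOK accumulates by e^(0.1009×50/365) = 1.0139179.
JPY growth factor: e^(0.1124×50/365) = 1.0155164.
CIP: F = S · (grow NOK)/(grow JPY) = 0.06805 × 1.0139179/1.0155164 = 0.06794288 NOK per JPY.

0.067943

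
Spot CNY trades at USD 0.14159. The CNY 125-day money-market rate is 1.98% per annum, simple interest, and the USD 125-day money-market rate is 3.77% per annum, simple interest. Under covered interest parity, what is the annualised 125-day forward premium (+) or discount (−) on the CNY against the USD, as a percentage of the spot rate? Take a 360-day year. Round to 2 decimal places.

+1.78%

T = 125/360 years.
F = S · g_USD/g_CNY = 0.14159 × 1.0130903/1.006875 = 0.14246402.
(F − S)/S ÷ T = (0.14246402 − 0.14159)/0.14159/(125/360) = 0.017778 → 1.78%.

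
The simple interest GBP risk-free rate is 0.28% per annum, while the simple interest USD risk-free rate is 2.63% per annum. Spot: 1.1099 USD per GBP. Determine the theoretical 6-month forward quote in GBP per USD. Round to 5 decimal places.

0.89053

T = 6/12 years.
USD accumulates by 1 + 0.0263×6/12 = 1.013150.
Growth of 1 GBP over T: 1 + 0.0028×6/12 = 1.001400.
Forward (USD per GBP) = 1.1099 × 1.013150 / 1.001400 = 1.122923.
Quoted the other way: 1/1.122923 = 0.89053 GBP per USD.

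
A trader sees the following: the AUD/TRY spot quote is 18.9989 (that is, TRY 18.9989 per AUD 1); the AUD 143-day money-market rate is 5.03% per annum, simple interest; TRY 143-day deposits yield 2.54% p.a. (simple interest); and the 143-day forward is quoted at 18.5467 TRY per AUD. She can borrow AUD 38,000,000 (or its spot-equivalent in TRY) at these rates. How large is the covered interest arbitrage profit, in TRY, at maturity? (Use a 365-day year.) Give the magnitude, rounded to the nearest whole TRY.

TRY 10,479,280

T = 143/365 years.
Invest the AUD and cover forward: 38,000,000 × 1.01970657534 × 18.5467 = TRY 718,663,293.75.
Convert at spot and invest in TRY: 38,000,000 × 18.9989 × 1.00995123288 = TRY 729,142,574.18.
The quoted forward undervalues AUD, so borrow AUD, convert to TRY at spot, deposit the TRY at 2.54%, and buy AUD forward at 18.5467 to cover the loan.
Profit = 729,142,574.18 − 718,663,293.75 = TRY 10,479,280.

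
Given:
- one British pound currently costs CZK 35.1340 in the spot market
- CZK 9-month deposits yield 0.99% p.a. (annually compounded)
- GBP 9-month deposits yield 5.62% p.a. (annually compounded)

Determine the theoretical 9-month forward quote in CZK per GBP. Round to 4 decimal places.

T = 9/12 years.
CZK accumulates by (1 + 0.0099)^(9/12) = 1.00741585.
GBP accumulates by (1 + 0.0562)^(9/12) = 1.04186062.
So F = 35.134 × 1.00741585 / 1.04186062 = 33.972441 (CZK/GBP).

33.9724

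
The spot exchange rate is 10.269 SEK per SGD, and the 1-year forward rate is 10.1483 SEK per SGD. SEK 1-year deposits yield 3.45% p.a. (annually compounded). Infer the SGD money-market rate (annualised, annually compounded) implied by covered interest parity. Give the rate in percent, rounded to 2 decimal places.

T = 1 year.
F/S = 10.1483/10.269 = 0.9882462 = (growth of SEK) / (growth of SGD).
SEK growth factor: (1 + 0.0345)^1 = 1.034500.
Hence g_SGD = 1.0468039.
Annualise: 1.0468039^(1/1) − 1 = 0.046804 = 4.68%.

4.68%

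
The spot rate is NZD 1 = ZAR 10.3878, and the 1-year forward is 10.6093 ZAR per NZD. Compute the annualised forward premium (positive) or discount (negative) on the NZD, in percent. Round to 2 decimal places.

+2.13%

T = 1 year.
NZD trades forward at +2.13231% vs spot over the period.
Annualise by dividing by T: 0.0213231 / 1 = 0.021323 → 2.13%.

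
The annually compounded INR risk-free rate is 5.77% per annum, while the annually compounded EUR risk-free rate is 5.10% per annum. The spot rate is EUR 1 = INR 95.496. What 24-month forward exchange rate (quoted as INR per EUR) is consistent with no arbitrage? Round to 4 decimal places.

96.7174

T = 2 years.
Growth of 1 INR over T: (1 + 0.0577)^2 = 1.11872929.
Growth of 1 EUR over T: (1 + 0.0510)^2 = 1.104601.
CIP: F = S · (grow INR)/(grow EUR) = 95.496 × 1.11872929/1.104601 = 96.717432 INR per EUR.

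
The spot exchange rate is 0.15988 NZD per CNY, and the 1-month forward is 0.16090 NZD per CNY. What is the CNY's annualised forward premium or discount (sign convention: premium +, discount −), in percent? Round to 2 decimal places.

T = 1/12 years.
Period premium: (0.16090 − 0.15988)/0.15988 = 0.0063798.
Per annum: 0.0063798 / (1/12) = 0.076558 = 7.66%.

+7.66%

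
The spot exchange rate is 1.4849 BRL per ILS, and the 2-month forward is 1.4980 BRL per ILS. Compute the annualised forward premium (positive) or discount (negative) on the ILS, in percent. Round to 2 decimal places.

+5.29%

T = 2/12 years.
ILS trades forward at +0.88221% vs spot over the period.
Per annum: 0.0088221 / (2/12) = 0.052933 = 5.29%.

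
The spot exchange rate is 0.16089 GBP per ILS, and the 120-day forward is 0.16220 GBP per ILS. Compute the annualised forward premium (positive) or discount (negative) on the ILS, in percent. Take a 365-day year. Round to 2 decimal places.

T = 120/365 years.
Period premium: (0.16220 − 0.16089)/0.16089 = 0.0081422.
Annualise by dividing by T: 0.0081422 / (120/365) = 0.024766 → 2.48%.

+2.48%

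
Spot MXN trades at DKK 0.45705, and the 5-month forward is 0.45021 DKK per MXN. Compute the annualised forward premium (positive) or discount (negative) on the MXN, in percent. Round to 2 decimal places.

T = 5/12 years.
Period premium: (0.45021 − 0.45705)/0.45705 = -0.0149655.
×(1/T) gives -3.59% p.a.

-3.59%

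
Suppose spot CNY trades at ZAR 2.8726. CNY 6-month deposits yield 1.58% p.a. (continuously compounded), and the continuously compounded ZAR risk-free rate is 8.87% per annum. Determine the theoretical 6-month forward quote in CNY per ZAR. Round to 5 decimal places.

0.33566

T = 6/12 years.
Growth of 1 ZAR over T: e^(0.0887×6/12) = 1.0453482.
CNY growth factor: e^(0.0158×6/12) = 1.0079313.
So F = 2.8726 × 1.0453482 / 1.0079313 = 2.979238 (ZAR/CNY).
Invert for CNY per ZAR: 1 / 2.979238 = 0.33566.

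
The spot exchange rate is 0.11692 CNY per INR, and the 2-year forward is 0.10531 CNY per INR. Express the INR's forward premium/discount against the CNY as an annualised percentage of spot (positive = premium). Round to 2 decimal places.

-4.96%

T = 2 years.
Period premium: (0.10531 − 0.11692)/0.11692 = -0.0992987.
Per annum: -0.0992987 / 2 = -0.049649 = -4.96%.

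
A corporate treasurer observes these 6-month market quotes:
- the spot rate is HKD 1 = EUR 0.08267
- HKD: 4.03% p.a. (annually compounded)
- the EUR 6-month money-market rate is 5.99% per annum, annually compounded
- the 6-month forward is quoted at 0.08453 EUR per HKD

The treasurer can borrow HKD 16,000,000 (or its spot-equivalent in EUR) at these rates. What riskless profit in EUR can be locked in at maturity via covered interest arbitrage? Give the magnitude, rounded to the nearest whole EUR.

T = 6/12 years.
Invest the HKD and cover forward: 16,000,000 × 1.019950979 × 0.08453 = EUR 1,379,463.30.
Convert at spot and invest in EUR: 16,000,000 × 0.08267 × 1.029514449 = EUR 1,361,759.35.
The quoted forward overvalues HKD, so borrow EUR, buy HKD at spot, deposit the HKD at 4.03%, and sell the proceeds forward at 0.08453.
Profit = 1,379,463.30 − 1,361,759.35 = EUR 17,704.

EUR 17,704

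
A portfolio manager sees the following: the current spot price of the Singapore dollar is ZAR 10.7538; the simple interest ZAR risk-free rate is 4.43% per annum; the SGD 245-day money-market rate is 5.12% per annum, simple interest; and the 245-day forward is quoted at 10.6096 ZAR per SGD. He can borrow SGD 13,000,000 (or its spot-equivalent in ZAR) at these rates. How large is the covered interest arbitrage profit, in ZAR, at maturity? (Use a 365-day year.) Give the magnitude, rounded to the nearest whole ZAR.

T = 245/365 years.
Route A — deposit SGD, sell forward: 13,000,000 × 1.03436712329 × 10.6096 = ZAR 142,664,878.61.
Route B — convert at spot, deposit ZAR: 13,000,000 × 10.7538 × 1.02973561644 = ZAR 143,956,421.34.
The quoted forward undervalues SGD, so borrow SGD, convert to ZAR at spot, deposit the ZAR at 4.43%, and buy SGD forward at 10.6096 to cover the loan.
Arbitrage profit = |142,664,878.61 − 143,956,421.34| = ZAR 1,291,543.

ZAR 1,291,543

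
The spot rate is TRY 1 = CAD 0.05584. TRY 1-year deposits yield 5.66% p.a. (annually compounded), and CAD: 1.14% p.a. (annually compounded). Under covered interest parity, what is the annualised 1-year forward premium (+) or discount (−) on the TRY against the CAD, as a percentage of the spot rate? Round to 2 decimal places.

T = 1 year.
No-arbitrage forward: 0.05584 × 1.011400 / 1.056600 = 0.05345124 CAD/TRY.
(F − S)/S ÷ T = (0.05345124 − 0.05584)/0.05584/1 = -0.042779 → -4.28%.

-4.28%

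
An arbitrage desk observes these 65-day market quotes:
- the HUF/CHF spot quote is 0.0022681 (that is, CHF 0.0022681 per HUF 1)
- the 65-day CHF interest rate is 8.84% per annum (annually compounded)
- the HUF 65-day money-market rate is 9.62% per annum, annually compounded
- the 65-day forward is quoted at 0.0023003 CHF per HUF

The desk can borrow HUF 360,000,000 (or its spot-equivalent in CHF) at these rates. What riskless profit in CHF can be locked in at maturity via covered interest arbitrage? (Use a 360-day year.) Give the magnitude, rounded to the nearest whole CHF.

T = 65/360 years.
Route A — deposit HUF, sell forward: 360,000,000 × 1.01672224 × 0.0023003 = CHF 841,955.82.
Route B — convert at spot, deposit CHF: 360,000,000 × 0.0022681 × 1.01541219 = CHF 829,100.30.
The quoted forward overvalues HUF, so borrow CHF, buy HUF at spot, deposit the HUF at 9.62%, and sell the proceeds forward at 0.0023003.
The gap between the two covered legs is CHF 12,856.

CHF 12,856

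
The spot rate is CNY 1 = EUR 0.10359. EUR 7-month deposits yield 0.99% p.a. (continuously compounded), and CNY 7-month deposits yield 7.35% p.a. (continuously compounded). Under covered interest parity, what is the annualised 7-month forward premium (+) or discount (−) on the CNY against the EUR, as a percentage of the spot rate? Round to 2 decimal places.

T = 7/12 years.
F = S · g_EUR/g_CNY = 0.10359 × 1.0057917/1.0438074 = 0.09981723.
(F − S)/S ÷ T = (0.09981723 − 0.10359)/0.10359/(7/12) = -0.062435 → -6.24%.

-6.24%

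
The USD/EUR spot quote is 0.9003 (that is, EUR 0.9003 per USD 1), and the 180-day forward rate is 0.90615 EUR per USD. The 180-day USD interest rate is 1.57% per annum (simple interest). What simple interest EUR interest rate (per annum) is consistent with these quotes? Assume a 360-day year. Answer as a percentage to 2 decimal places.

2.88%

T = 180/360 years.
By CIP, F/S equals the EUR-to-USD growth ratio: 0.90615/0.9003 = 1.0064978.
The USD side grows by 1 + 0.0157×180/360 = 1.007850.
Hence g_EUR = 1.0143988.
(1.0143988 − 1)/T = 0.028798, i.e. 2.88%.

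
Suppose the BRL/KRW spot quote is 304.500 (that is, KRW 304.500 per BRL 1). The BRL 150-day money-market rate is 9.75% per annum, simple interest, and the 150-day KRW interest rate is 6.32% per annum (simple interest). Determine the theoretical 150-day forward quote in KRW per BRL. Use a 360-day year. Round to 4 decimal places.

T = 150/360 years.
Growth of 1 KRW over T: 1 + 0.0632×150/360 = 1.026333333.
BRL accumulates by 1 + 0.0975×150/360 = 1.040625.
CIP: F = S · (grow KRW)/(grow BRL) = 304.5 × 1.026333333/1.040625 = 300.318078 KRW per BRL.

300.3181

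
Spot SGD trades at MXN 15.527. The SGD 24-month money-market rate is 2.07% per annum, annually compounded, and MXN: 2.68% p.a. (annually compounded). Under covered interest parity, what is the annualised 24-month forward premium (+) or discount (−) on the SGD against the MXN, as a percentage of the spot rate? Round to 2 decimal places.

+0.60%

T = 2 years.
No-arbitrage forward: 15.527 × 1.0543182 / 1.0418285 = 15.713142 MXN/SGD.
Annualised premium = (F − S)/S × (1/T) = (15.713142 − 15.527)/15.527 ÷ 2 = 0.60%.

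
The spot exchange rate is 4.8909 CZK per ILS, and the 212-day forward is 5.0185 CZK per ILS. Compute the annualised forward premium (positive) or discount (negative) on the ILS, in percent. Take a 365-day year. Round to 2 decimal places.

T = 212/365 years.
(F − S)/S = (5.0185 − 4.8909)/4.8909 = 0.0260893.
Annualise by dividing by T: 0.0260893 / (212/365) = 0.044918 → 4.49%.

+4.49%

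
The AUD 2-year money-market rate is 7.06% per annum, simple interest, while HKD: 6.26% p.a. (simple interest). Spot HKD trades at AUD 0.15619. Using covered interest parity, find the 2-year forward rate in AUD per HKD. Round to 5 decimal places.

T = 2 years.
Growth of 1 AUD over T: 1 + 0.0706×2 = 1.141200.
Growth of 1 HKD over T: 1 + 0.0626×2 = 1.125200.
CIP: F = S · (grow AUD)/(grow HKD) = 0.15619 × 1.141200/1.125200 = 0.1584110 AUD per HKD.

0.15841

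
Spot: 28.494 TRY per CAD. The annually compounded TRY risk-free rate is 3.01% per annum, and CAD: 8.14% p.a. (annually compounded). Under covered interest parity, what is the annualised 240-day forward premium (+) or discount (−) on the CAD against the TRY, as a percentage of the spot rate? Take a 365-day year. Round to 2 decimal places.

-4.78%

T = 240/365 years.
F = S · g_TRY/g_CAD = 28.494 × 1.0196911/1.0528032 = 27.597825.
(F − S)/S ÷ T = (27.597825 − 28.494)/28.494/(240/365) = -0.047832 → -4.78%.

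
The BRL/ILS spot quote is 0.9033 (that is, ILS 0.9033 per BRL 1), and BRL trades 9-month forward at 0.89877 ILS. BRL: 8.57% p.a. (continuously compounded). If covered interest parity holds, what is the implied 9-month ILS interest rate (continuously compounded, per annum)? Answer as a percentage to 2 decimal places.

T = 9/12 years.
CIP gives F = S · g_ILS/g_BRL, so g_ILS/g_BRL = 0.89877/0.9033 = 0.9949851.
BRL growth factor: e^(0.0857×9/12) = 1.0663856.
So the ILS growth factor = 1.0610378.
r = ln(1.0610378)/(9/12) = 0.078997 → 7.90%.

7.90%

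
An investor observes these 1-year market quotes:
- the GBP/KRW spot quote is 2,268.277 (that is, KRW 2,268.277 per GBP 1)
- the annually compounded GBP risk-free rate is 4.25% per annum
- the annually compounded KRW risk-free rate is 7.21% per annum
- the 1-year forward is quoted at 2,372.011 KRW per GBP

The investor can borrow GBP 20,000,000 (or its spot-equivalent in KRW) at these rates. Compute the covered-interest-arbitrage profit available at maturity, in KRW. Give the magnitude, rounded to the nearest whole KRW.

T = 1 year.
Keep in GBP, deliver into the forward: 20,000,000·1.042500·2372.011 = KRW 49,456,429,350.00.
Swap to KRW now, deposit: 20,000,000·2268.277·1.072100 = KRW 48,636,395,434.00.
The quoted forward overvalues GBP, so borrow KRW, buy GBP at spot, deposit the GBP at 4.25%, and sell the proceeds forward at 2,372.011.
The gap between the two covered legs is KRW 820,033,916.

KRW 820,033,916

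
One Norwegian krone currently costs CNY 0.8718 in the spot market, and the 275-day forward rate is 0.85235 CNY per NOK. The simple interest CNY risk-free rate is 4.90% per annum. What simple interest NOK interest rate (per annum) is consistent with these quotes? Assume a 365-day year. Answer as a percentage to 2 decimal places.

T = 275/365 years.
CIP gives F = S · g_CNY/g_NOK, so g_CNY/g_NOK = 0.85235/0.8718 = 0.9776898.
The CNY side grows by 1 + 0.0490×275/365 = 1.0369178.
So the NOK growth factor = 1.0605795.
(1.0605795 − 1)/T = 0.080406, i.e. 8.04%.

8.04%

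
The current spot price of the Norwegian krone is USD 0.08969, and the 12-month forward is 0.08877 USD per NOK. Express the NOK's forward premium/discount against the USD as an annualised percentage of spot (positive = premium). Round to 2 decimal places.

T = 1 year.
Period premium: (0.08877 − 0.08969)/0.08969 = -0.0102576.
×(1/T) gives -1.03% p.a.

-1.03%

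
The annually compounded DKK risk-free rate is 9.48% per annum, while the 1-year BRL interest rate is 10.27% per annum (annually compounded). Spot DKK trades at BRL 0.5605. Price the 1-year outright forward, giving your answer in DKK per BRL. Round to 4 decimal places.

T = 1 year.
Growth of 1 BRL over T: (1 + 0.1027)^1 = 1.102700.
Growth of 1 DKK over T: (1 + 0.0948)^1 = 1.094800.
Forward (BRL per DKK) = 0.5605 × 1.102700 / 1.094800 = 0.5645445.
Quoted the other way: 1/0.5645445 = 1.7713 DKK per BRL.

1.7713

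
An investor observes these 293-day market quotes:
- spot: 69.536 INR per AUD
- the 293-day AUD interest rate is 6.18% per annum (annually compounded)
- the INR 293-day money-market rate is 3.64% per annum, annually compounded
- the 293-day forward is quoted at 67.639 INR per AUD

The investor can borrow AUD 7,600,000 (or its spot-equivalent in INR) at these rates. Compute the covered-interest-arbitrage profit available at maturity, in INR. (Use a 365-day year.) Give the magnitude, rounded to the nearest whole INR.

INR 4,454,154

T = 293/365 years.
Invest the AUD and cover forward: 7,600,000 × 1.04931414363 × 67.639 = INR 539,406,651.14.
Convert at spot and invest in INR: 7,600,000 × 69.536 × 1.02911631733 = INR 543,860,805.04.
The quoted forward undervalues AUD, so borrow AUD, convert to INR at spot, deposit the INR at 3.64%, and buy AUD forward at 67.639 to cover the loan.
Profit = 543,860,805.04 − 539,406,651.14 = INR 4,454,154.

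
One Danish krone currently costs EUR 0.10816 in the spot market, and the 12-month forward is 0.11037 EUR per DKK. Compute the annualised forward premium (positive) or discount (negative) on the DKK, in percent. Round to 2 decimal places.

+2.04%

T = 1 year.
Period premium: (0.11037 − 0.10816)/0.10816 = 0.0204327.
×(1/T) gives 2.04% p.a.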